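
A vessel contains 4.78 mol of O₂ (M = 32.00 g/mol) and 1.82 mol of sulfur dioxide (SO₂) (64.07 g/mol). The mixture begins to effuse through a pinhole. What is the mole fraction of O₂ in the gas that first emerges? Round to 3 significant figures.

0.788

Each component's effusion rate ∝ (its partial pressure)·(1/√M) ∝ n_i/√M_i.
So x_O₂ in the escaping gas = (n_O₂/√M_O₂) / Σ(n_i/√M_i)
= (4.78/√32.00) / (4.78/√32.00 + 1.82/√64.07) = 0.8450/(0.8450 + 0.2274) = 0.788.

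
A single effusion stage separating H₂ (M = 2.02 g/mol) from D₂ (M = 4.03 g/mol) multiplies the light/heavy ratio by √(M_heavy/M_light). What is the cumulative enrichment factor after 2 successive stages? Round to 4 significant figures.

Each stage multiplies the ratio by α = √(4.03/2.02), so after 2 stages the overall factor is α^2 = (4.03/2.02)^(2/2).
= 1.99505^1 = 1.995.

1.995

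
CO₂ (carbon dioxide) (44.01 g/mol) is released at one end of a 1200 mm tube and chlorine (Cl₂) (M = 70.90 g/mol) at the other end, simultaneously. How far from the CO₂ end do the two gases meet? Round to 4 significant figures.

671.2 mm

The fronts meet when d_CO₂ + d_Cl₂ = L with d_CO₂/d_Cl₂ = √(M_Cl₂/M_CO₂) (Graham's law). Here √(M_Cl₂/M_CO₂) = √(70.90/44.01) = 1.269.
With d_CO₂ + d_Cl₂ = 1200 mm, d_Cl₂ = 1200/(1 + 1.269) = 528.8 mm.
d_CO₂ = 1200 − 528.8 = 671.2 mm.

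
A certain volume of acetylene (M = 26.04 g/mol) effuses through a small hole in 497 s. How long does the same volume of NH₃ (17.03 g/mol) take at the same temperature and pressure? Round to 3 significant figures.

402 s

Using Graham's law: t_NH₃/t_C₂H₂ = √(M_NH₃/M_C₂H₂) = √(17.03/26.04) = √0.6540 = 0.8087.
So the time for NH₃ is 497 × 0.8087 = 402 s.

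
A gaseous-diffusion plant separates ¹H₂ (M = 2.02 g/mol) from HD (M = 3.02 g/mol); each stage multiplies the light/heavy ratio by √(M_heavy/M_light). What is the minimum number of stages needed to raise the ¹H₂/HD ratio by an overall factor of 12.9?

Per stage α = (3.02/2.02)^(1/2) = 1.49505^0.5, giving ln α = 0.2011.
Need α^N ≥ 12.9 ⇒ N ≥ ln(12.9) / ln α = 2.557 / 0.2011 = 12.72.
So at least 13 stages are needed.

13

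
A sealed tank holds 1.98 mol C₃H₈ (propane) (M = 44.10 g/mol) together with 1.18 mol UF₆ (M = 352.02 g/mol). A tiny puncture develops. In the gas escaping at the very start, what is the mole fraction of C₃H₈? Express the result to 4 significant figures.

Effusion rate of each component ∝ n_i/√M_i (partial pressure × 1/√M).
So x_C₃H₈ in the escaping gas = (n_C₃H₈/√M_C₃H₈) / Σ(n_i/√M_i)
= (1.98/√44.10) / (1.98/√44.10 + 1.18/√352.02) = 0.2982/(0.2982 + 0.06289) = 0.8258.

0.8258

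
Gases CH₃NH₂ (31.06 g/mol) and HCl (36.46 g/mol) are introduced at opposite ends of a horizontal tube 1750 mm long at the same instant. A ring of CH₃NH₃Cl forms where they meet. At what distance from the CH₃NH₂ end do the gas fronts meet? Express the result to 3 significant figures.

The fronts meet when d_CH₃NH₂ + d_HCl = L with d_CH₃NH₂/d_HCl = √(M_HCl/M_CH₃NH₂) (Graham's law). Here √(M_HCl/M_CH₃NH₂) = √(36.46/31.06) = 1.083.
With d_CH₃NH₂ + d_HCl = 1750 mm, d_HCl = 1750/(1 + 1.083) = 840.0 mm.
d_CH₃NH₂ = 1750 − 840.0 = 910 mm.

910 mm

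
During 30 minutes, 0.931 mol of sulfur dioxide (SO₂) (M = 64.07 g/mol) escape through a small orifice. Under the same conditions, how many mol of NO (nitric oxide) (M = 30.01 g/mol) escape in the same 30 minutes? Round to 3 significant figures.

1.36 mol

Using Graham's law: rate_NO/rate_SO₂ = √(M_SO₂/M_NO) = √(64.07/30.01) = √2.135 = 1.461.
So the amount for NO is 0.931 × 1.461 = 1.36 mol.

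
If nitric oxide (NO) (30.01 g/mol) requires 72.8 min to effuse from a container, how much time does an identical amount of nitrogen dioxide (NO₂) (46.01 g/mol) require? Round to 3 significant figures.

Graham's law gives t_NO₂/t_NO = √(M_NO₂/M_NO) = √(46.01/30.01) = √1.533 = 1.238.
So the time for NO₂ is 72.8 × 1.238 = 90.1 min.

90.1 min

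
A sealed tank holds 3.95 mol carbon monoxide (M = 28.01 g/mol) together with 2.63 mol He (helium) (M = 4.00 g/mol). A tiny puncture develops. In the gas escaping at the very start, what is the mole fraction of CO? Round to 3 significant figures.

The effusion rate of species i is ∝ p_i/√M_i ∝ n_i/√M_i.
Mole fraction of CO in the effusate = (n_CO/√M_CO) / (n_CO/√M_CO + n_He/√M_He)
= (3.95/√28.01) / (3.95/√28.01 + 2.63/√4.00) = 0.7463/(0.7463 + 1.315) = 0.362.

0.362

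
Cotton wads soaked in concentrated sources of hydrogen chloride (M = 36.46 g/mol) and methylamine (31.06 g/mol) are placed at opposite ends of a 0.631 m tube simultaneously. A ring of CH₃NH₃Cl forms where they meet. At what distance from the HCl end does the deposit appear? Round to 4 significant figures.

0.3029 m

Distances travelled in equal time are proportional to diffusion rates, so d_HCl/d_CH₃NH₂ = √(M_CH₃NH₂/M_HCl) = √(31.06/36.46) = 0.9230.
With d_HCl + d_CH₃NH₂ = 0.631 m, d_CH₃NH₂ = 0.631/(1 + 0.9230) = 0.3281 m.
d_HCl = 0.631 − 0.3281 = 0.3029 m.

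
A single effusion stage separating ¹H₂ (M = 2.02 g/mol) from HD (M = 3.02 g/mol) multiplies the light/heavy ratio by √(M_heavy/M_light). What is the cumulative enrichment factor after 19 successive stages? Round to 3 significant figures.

Each stage multiplies the ratio by α = √(3.02/2.02), so after 19 stages the overall factor is α^19 = (3.02/2.02)^(19/2).
= 1.49505^(19/2) = 45.6.

45.6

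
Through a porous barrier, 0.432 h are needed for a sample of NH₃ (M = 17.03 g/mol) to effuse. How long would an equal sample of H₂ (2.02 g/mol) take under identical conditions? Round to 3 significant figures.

0.149 h

Using Graham's law: t_H₂/t_NH₃ = √(M_H₂/M_NH₃) = √(2.02/17.03) = √0.1186 = 0.3444.
So the time for H₂ is 0.432 × 0.3444 = 0.149 h.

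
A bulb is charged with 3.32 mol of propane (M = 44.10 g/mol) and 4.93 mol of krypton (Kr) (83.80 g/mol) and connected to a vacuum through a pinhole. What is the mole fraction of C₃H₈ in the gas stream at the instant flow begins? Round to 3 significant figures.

Effusion rate of each component ∝ n_i/√M_i (partial pressure × 1/√M).
So x_C₃H₈ in the escaping gas = (n_C₃H₈/√M_C₃H₈) / Σ(n_i/√M_i)
= (3.32/√44.10) / (3.32/√44.10 + 4.93/√83.80) = 0.4999/(0.4999 + 0.5385) = 0.481.

0.481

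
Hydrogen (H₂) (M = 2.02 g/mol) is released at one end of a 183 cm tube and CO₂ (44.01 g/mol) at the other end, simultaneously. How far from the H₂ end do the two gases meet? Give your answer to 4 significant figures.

The fronts meet when d_H₂ + d_CO₂ = L with d_H₂/d_CO₂ = √(M_CO₂/M_H₂) (Graham's law). Here √(M_CO₂/M_H₂) = √(44.01/2.02) = 4.668.
With d_H₂ + d_CO₂ = 183 cm, d_CO₂ = 183/(1 + 4.668) = 32.29 cm.
d_H₂ = 183 − 32.29 = 150.7 cm.

150.7 cm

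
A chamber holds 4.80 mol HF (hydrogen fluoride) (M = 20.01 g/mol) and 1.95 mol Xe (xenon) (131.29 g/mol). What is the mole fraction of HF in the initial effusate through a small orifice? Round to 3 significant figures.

0.863

Rate_i ∝ x_i/√M_i (Graham's law weighted by mole fraction), so the effusate composition follows n_i/√M_i.
Mole fraction of HF in the effusate = (n_HF/√M_HF) / (n_HF/√M_HF + n_Xe/√M_Xe)
= (4.80/√20.01) / (4.80/√20.01 + 1.95/√131.29) = 1.073/(1.073 + 0.1702) = 0.863.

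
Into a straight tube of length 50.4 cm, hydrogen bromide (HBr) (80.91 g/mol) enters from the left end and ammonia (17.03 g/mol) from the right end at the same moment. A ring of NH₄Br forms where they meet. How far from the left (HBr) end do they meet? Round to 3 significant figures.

The fronts meet when d_HBr + d_NH₃ = L with d_HBr/d_NH₃ = √(M_NH₃/M_HBr) (Graham's law). Here √(M_NH₃/M_HBr) = √(17.03/80.91) = 0.4588.
With d_HBr + d_NH₃ = 50.4 cm, d_NH₃ = 50.4/(1 + 0.4588) = 34.55 cm.
d_HBr = 50.4 − 34.55 = 15.9 cm.

15.9 cm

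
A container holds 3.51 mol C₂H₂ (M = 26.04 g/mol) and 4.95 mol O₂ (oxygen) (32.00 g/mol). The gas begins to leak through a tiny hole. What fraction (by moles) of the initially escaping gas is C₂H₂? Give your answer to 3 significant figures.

0.440

Effusion rate of each component ∝ n_i/√M_i (partial pressure × 1/√M).
So x_C₂H₂ in the escaping gas = (n_C₂H₂/√M_C₂H₂) / Σ(n_i/√M_i)
= (3.51/√26.04) / (3.51/√26.04 + 4.95/√32.00) = 0.6878/(0.6878 + 0.8750) = 0.440.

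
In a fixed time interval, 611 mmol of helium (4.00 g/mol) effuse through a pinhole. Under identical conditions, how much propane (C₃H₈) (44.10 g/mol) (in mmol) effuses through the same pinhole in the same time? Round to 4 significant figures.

Since effusion rate ∝ 1/√M, rate_C₃H₈/rate_He = √(M_He/M_C₃H₈) = √(4.00/44.10) = √0.09070 = 0.3012.
So the amount for C₃H₈ is 611 × 0.3012 = 184.0 mmol.

184.0 mmol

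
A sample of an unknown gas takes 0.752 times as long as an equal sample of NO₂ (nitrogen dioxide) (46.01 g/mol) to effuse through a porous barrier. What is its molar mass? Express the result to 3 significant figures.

From Graham's law, t_X/t_NO₂ = √(M_X/M_NO₂).
0.752 = √(M_X/46.01)
M_X = 46.01 × 0.752² = 46.01 × 0.5655 = 26.0 g/mol

26.0 g/mol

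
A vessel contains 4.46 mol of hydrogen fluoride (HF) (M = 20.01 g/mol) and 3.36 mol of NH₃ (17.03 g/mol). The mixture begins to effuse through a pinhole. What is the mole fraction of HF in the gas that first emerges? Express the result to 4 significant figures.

Rate_i ∝ x_i/√M_i (Graham's law weighted by mole fraction), so the effusate composition follows n_i/√M_i.
x_HF(eff) = (n_HF/√M_HF) / (n_HF/√M_HF + n_NH₃/√M_NH₃)
= (4.46/√20.01) / (4.46/√20.01 + 3.36/√17.03) = 0.9970/(0.9970 + 0.8142) = 0.5505.

0.5505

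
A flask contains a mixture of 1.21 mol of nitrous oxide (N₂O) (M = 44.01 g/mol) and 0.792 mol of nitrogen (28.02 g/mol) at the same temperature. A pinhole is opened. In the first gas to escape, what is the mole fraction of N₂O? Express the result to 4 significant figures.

0.5494

Effusion rate of each component ∝ n_i/√M_i (partial pressure × 1/√M).
So x_N₂O in the escaping gas = (n_N₂O/√M_N₂O) / Σ(n_i/√M_i)
= (1.21/√44.01) / (1.21/√44.01 + 0.792/√28.02) = 0.1824/(0.1824 + 0.1496) = 0.5494.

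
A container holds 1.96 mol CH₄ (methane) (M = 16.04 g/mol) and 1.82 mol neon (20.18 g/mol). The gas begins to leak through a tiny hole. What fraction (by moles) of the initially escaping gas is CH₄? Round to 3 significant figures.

Effusion rate of each component ∝ n_i/√M_i (partial pressure × 1/√M).
Mole fraction of CH₄ in the effusate = (n_CH₄/√M_CH₄) / (n_CH₄/√M_CH₄ + n_Ne/√M_Ne)
= (1.96/√16.04) / (1.96/√16.04 + 1.82/√20.18) = 0.4894/(0.4894 + 0.4051) = 0.547.

0.547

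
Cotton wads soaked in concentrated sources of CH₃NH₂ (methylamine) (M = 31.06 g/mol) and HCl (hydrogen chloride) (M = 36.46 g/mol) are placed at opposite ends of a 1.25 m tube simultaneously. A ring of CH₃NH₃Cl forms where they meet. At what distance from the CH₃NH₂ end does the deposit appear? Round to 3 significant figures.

Graham's law gives d_CH₃NH₂/d_HCl = rate_CH₃NH₂/rate_HCl = √(M_HCl/M_CH₃NH₂) = √(36.46/31.06) = 1.083.
With d_CH₃NH₂ + d_HCl = 1.25 m, d_HCl = 1.25/(1 + 1.083) = 0.6000 m.
d_CH₃NH₂ = 1.25 − 0.6000 = 0.650 m.

0.650 m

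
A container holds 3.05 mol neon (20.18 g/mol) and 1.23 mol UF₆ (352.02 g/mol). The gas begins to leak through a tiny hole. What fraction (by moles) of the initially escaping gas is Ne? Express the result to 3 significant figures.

Effusion rate of each component ∝ n_i/√M_i (partial pressure × 1/√M).
So x_Ne in the escaping gas = (n_Ne/√M_Ne) / Σ(n_i/√M_i)
= (3.05/√20.18) / (3.05/√20.18 + 1.23/√352.02) = 0.6790/(0.6790 + 0.06556) = 0.912.

0.912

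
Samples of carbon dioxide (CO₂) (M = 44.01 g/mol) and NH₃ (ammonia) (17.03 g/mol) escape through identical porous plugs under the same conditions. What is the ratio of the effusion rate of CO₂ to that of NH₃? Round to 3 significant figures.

Using Graham's law: rate_CO₂/rate_NH₃ = √(M_NH₃/M_CO₂) = √(17.03/44.01) = √0.3870 = 0.622.

0.622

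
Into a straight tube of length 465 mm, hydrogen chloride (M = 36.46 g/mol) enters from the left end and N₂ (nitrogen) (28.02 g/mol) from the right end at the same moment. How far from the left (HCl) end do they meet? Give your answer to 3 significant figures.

Distances travelled in equal time are proportional to diffusion rates, so d_HCl/d_N₂ = √(M_N₂/M_HCl) = √(28.02/36.46) = 0.8766.
With d_HCl + d_N₂ = 465 mm, d_N₂ = 465/(1 + 0.8766) = 247.8 mm.
d_HCl = 465 − 247.8 = 217 mm.

217 mm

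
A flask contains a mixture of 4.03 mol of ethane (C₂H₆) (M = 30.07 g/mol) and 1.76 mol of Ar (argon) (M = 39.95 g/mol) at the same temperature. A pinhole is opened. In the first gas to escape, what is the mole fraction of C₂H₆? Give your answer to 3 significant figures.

0.725

Rate_i ∝ x_i/√M_i (Graham's law weighted by mole fraction), so the effusate composition follows n_i/√M_i.
x_C₂H₆(eff) = (n_C₂H₆/√M_C₂H₆) / (n_C₂H₆/√M_C₂H₆ + n_Ar/√M_Ar)
= (4.03/√30.07) / (4.03/√30.07 + 1.76/√39.95) = 0.7349/(0.7349 + 0.2785) = 0.725.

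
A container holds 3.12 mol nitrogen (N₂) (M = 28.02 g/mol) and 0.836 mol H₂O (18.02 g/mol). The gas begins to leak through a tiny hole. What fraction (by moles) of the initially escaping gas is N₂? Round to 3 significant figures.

Each component's effusion rate ∝ (its partial pressure)·(1/√M) ∝ n_i/√M_i.
Mole fraction of N₂ in the effusate = (n_N₂/√M_N₂) / (n_N₂/√M_N₂ + n_H₂O/√M_H₂O)
= (3.12/√28.02) / (3.12/√28.02 + 0.836/√18.02) = 0.5894/(0.5894 + 0.1969) = 0.750.

0.750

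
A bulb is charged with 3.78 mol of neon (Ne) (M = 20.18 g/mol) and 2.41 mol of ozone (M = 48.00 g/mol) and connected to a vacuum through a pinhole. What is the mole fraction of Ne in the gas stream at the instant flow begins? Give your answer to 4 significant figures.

0.7075

The effusion rate of species i is ∝ p_i/√M_i ∝ n_i/√M_i.
x_Ne(eff) = (n_Ne/√M_Ne) / (n_Ne/√M_Ne + n_O₃/√M_O₃)
= (3.78/√20.18) / (3.78/√20.18 + 2.41/√48.00) = 0.8415/(0.8415 + 0.3479) = 0.7075.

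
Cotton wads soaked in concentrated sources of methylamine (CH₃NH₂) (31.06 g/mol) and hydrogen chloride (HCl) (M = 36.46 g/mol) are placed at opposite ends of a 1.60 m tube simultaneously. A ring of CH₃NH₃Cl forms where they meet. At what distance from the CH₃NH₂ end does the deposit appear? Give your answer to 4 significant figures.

In equal time, each gas travels a distance ∝ its rate ∝ 1/√M, so d_CH₃NH₂/d_HCl = √(M_HCl/M_CH₃NH₂) = √(36.46/31.06) = 1.083.
With d_CH₃NH₂ + d_HCl = 1.60 m, d_HCl = 1.60/(1 + 1.083) = 0.7680 m.
d_CH₃NH₂ = 1.60 − 0.7680 = 0.8320 m.

0.8320 m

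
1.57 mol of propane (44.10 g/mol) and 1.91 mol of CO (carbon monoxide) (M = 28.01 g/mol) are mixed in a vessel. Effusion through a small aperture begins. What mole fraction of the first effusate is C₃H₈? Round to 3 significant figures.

The effusion rate of species i is ∝ p_i/√M_i ∝ n_i/√M_i.
So x_C₃H₈ in the escaping gas = (n_C₃H₈/√M_C₃H₈) / Σ(n_i/√M_i)
= (1.57/√44.10) / (1.57/√44.10 + 1.91/√28.01) = 0.2364/(0.2364 + 0.3609) = 0.396.

0.396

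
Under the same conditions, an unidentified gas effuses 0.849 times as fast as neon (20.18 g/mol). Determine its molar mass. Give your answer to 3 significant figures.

28.0 g/mol

Graham's law gives rate_X/rate_Ne = √(M_Ne/M_X).
0.849 = √(20.18/M_X)
M_X = 20.18 / 0.849² = 20.18 / 0.7208 = 28.0 g/mol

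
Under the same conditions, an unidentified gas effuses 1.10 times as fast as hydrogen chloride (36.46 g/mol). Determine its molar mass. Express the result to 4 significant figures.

From Graham's law, rate_X/rate_HCl = √(M_HCl/M_X).
1.10 = √(36.46/M_X)
M_X = 36.46 / 1.10² = 36.46 / 1.210 = 30.13 g/mol

30.13 g/mol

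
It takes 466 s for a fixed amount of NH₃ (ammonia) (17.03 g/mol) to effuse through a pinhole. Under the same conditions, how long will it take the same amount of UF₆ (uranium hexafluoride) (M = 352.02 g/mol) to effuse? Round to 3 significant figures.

Using Graham's law: t_UF₆/t_NH₃ = √(M_UF₆/M_NH₃) = √(352.02/17.03) = √20.67 = 4.546.
So the time for UF₆ is 466 × 4.546 = 2120 s.

2120 s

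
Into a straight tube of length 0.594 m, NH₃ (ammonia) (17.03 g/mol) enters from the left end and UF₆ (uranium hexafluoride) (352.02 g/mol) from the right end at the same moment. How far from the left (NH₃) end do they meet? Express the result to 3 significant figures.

0.487 m

Distances travelled in equal time are proportional to diffusion rates, so d_NH₃/d_UF₆ = √(M_UF₆/M_NH₃) = √(352.02/17.03) = 4.546.
With d_NH₃ + d_UF₆ = 0.594 m, d_UF₆ = 0.594/(1 + 4.546) = 0.1071 m.
d_NH₃ = 0.594 − 0.1071 = 0.487 m.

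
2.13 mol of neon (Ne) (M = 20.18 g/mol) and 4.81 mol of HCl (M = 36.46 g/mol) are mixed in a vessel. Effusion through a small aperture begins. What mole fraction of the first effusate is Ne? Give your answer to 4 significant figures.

0.3731

Effusion rate of each component ∝ n_i/√M_i (partial pressure × 1/√M).
x_Ne(eff) = (n_Ne/√M_Ne) / (n_Ne/√M_Ne + n_HCl/√M_HCl)
= (2.13/√20.18) / (2.13/√20.18 + 4.81/√36.46) = 0.4742/(0.4742 + 0.7966) = 0.3731.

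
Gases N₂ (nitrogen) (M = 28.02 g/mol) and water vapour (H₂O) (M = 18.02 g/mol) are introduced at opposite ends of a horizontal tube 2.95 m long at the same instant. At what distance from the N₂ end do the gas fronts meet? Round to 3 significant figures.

Distances travelled in equal time are proportional to diffusion rates, so d_N₂/d_H₂O = √(M_H₂O/M_N₂) = √(18.02/28.02) = 0.8019.
With d_N₂ + d_H₂O = 2.95 m, d_H₂O = 2.95/(1 + 0.8019) = 1.637 m.
d_N₂ = 2.95 − 1.637 = 1.31 m.

1.31 m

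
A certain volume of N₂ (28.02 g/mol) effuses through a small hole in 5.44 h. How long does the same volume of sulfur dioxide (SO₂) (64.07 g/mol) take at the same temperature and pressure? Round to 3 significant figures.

8.23 h

By Graham's law, t_SO₂/t_N₂ = √(M_SO₂/M_N₂) = √(64.07/28.02) = √2.287 = 1.512.
So the time for SO₂ is 5.44 × 1.512 = 8.23 h.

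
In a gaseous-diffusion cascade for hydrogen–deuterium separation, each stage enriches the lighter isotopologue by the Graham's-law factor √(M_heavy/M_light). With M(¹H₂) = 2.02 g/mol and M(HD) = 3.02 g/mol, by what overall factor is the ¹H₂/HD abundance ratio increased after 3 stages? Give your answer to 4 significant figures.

Overall factor = α^3 with α = √(3.02/2.02), i.e. (3.02/2.02)^(3/2).
= 1.49505^(3/2) = 1.828.

1.828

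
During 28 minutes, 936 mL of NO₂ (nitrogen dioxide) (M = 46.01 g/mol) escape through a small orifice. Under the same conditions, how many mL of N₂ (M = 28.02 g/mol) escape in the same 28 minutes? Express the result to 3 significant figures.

1200 mL

From Graham's law, rate_N₂/rate_NO₂ = √(M_NO₂/M_N₂) = √(46.01/28.02) = √1.642 = 1.281.
So the volume for N₂ is 936 × 1.281 = 1200 mL.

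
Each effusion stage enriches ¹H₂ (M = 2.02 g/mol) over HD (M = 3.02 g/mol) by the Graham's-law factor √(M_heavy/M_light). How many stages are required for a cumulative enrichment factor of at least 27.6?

17

Single-stage factor α = √(3.02/2.02), so ln α = ½ ln(1.49505) = 0.2011.
Need α^N ≥ 27.6 ⇒ N ≥ ln(27.6) / ln α = 3.318 / 0.2011 = 16.50.
Minimum whole number of stages: N = 17.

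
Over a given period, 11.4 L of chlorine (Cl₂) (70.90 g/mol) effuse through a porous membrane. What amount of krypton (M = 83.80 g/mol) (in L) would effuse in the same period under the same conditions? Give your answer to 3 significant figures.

10.5 L

Graham's law gives rate_Kr/rate_Cl₂ = √(M_Cl₂/M_Kr) = √(70.90/83.80) = √0.8461 = 0.9198.
So the volume for Kr is 11.4 × 0.9198 = 10.5 L.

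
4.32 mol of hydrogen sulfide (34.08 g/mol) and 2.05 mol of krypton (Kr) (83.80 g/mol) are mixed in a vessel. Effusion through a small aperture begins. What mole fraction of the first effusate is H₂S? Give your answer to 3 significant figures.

0.768

Rate_i ∝ x_i/√M_i (Graham's law weighted by mole fraction), so the effusate composition follows n_i/√M_i.
So x_H₂S in the escaping gas = (n_H₂S/√M_H₂S) / Σ(n_i/√M_i)
= (4.32/√34.08) / (4.32/√34.08 + 2.05/√83.80) = 0.7400/(0.7400 + 0.2239) = 0.768.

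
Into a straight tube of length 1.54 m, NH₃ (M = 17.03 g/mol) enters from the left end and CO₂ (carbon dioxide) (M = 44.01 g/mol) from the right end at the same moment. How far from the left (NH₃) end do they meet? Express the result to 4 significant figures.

0.9494 m

In equal time, each gas travels a distance ∝ its rate ∝ 1/√M, so d_NH₃/d_CO₂ = √(M_CO₂/M_NH₃) = √(44.01/17.03) = 1.608.
With d_NH₃ + d_CO₂ = 1.54 m, d_CO₂ = 1.54/(1 + 1.608) = 0.5906 m.
d_NH₃ = 1.54 − 0.5906 = 0.9494 m.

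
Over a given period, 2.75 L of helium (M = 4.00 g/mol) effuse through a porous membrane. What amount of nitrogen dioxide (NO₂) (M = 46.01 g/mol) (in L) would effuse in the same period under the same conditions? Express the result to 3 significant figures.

0.811 L

Using Graham's law: rate_NO₂/rate_He = √(M_He/M_NO₂) = √(4.00/46.01) = √0.08694 = 0.2949.
So the volume for NO₂ is 2.75 × 0.2949 = 0.811 L.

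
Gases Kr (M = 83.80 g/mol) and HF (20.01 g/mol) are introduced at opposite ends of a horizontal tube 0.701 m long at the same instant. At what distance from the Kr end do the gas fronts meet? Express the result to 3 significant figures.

Graham's law gives d_Kr/d_HF = rate_Kr/rate_HF = √(M_HF/M_Kr) = √(20.01/83.80) = 0.4887.
With d_Kr + d_HF = 0.701 m, d_HF = 0.701/(1 + 0.4887) = 0.4709 m.
d_Kr = 0.701 − 0.4709 = 0.230 m.

0.230 m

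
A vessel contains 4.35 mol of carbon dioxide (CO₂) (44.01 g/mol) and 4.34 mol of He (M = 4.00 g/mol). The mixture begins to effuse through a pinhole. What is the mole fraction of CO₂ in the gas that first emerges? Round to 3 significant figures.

0.232

The effusion rate of species i is ∝ p_i/√M_i ∝ n_i/√M_i.
Mole fraction of CO₂ in the effusate = (n_CO₂/√M_CO₂) / (n_CO₂/√M_CO₂ + n_He/√M_He)
= (4.35/√44.01) / (4.35/√44.01 + 4.34/√4.00) = 0.6557/(0.6557 + 2.170) = 0.232.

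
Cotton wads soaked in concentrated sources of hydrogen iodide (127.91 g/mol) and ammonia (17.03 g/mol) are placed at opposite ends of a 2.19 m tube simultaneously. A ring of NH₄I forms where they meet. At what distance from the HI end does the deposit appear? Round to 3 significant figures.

0.585 m

The fronts meet when d_HI + d_NH₃ = L with d_HI/d_NH₃ = √(M_NH₃/M_HI) (Graham's law). Here √(M_NH₃/M_HI) = √(17.03/127.91) = 0.3649.
With d_HI + d_NH₃ = 2.19 m, d_NH₃ = 2.19/(1 + 0.3649) = 1.605 m.
d_HI = 2.19 − 1.605 = 0.585 m.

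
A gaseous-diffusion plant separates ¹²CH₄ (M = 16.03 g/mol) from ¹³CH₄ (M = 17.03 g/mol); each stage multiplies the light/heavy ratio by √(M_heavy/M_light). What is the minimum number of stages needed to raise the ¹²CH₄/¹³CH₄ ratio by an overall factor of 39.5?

122

Per stage α = (17.03/16.03)^(1/2) = 1.06238^0.5, giving ln α = 0.03026.
Need α^N ≥ 39.5 ⇒ N ≥ ln(39.5) / ln α = 3.676 / 0.03026 = 121.50.
Minimum whole number of stages: N = 122.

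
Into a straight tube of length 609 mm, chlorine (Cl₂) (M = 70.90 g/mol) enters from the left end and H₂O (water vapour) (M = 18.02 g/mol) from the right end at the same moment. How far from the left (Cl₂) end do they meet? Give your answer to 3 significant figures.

204 mm

Graham's law gives d_Cl₂/d_H₂O = rate_Cl₂/rate_H₂O = √(M_H₂O/M_Cl₂) = √(18.02/70.90) = 0.5041.
With d_Cl₂ + d_H₂O = 609 mm, d_H₂O = 609/(1 + 0.5041) = 404.9 mm.
d_Cl₂ = 609 − 404.9 = 204 mm.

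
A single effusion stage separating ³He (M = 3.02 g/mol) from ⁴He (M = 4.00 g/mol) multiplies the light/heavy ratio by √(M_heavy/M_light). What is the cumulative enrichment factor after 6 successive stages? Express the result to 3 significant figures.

2.32

Overall factor = α^6 with α = √(4.00/3.02), i.e. (4.00/3.02)^(6/2).
= 1.32450^3 = 2.32.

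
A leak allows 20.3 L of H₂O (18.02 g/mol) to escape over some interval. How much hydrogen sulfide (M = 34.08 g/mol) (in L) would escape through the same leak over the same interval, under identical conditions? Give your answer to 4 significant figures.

14.76 L

Using Graham's law: rate_H₂S/rate_H₂O = √(M_H₂O/M_H₂S) = √(18.02/34.08) = √0.5288 = 0.7272.
So the volume for H₂S is 20.3 × 0.7272 = 14.76 L.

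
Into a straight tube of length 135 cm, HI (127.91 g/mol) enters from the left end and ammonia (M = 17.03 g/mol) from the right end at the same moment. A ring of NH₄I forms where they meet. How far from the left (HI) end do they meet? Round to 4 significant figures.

Graham's law gives d_HI/d_NH₃ = rate_HI/rate_NH₃ = √(M_NH₃/M_HI) = √(17.03/127.91) = 0.3649.
With d_HI + d_NH₃ = 135 cm, d_NH₃ = 135/(1 + 0.3649) = 98.91 cm.
d_HI = 135 − 98.91 = 36.09 cm.

36.09 cm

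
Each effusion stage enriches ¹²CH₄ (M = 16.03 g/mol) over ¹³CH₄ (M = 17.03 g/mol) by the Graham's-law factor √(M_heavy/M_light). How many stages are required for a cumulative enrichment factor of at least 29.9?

113

With α = √(17.03/16.03) per stage, ln α = ½ ln(1.06238) = 0.03026.
Need α^N ≥ 29.9 ⇒ N ≥ ln(29.9) / ln α = 3.398 / 0.03026 = 112.30.
Rounding up, N = 113 stages.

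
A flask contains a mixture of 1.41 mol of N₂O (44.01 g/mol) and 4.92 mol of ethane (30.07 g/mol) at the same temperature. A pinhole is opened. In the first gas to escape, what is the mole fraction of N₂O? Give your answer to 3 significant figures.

0.192

Rate_i ∝ x_i/√M_i (Graham's law weighted by mole fraction), so the effusate composition follows n_i/√M_i.
So x_N₂O in the escaping gas = (n_N₂O/√M_N₂O) / Σ(n_i/√M_i)
= (1.41/√44.01) / (1.41/√44.01 + 4.92/√30.07) = 0.2125/(0.2125 + 0.8972) = 0.192.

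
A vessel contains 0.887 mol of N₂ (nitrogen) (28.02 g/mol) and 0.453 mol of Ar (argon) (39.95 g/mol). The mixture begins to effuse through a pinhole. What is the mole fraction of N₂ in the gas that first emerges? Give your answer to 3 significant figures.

Rate_i ∝ x_i/√M_i (Graham's law weighted by mole fraction), so the effusate composition follows n_i/√M_i.
So x_N₂ in the escaping gas = (n_N₂/√M_N₂) / Σ(n_i/√M_i)
= (0.887/√28.02) / (0.887/√28.02 + 0.453/√39.95) = 0.1676/(0.1676 + 0.07167) = 0.700.

0.700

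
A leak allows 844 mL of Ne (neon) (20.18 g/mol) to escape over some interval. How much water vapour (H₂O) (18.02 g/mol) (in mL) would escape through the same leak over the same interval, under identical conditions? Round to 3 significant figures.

893 mL

By Graham's law, rate_H₂O/rate_Ne = √(M_Ne/M_H₂O) = √(20.18/18.02) = √1.120 = 1.058.
So the volume for H₂O is 844 × 1.058 = 893 mL.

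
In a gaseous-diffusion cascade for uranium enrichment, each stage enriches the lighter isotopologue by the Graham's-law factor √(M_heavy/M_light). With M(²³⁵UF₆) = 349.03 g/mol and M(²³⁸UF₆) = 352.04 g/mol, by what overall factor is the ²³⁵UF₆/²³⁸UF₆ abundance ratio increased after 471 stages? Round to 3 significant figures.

7.56

Each stage multiplies the ratio by α = √(352.04/349.03), so after 471 stages the overall factor is α^471 = (352.04/349.03)^(471/2).
= 1.00862^(471/2) = 7.56.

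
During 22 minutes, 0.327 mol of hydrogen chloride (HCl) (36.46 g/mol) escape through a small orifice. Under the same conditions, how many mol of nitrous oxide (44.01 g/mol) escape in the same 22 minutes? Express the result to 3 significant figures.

Using Graham's law: rate_N₂O/rate_HCl = √(M_HCl/M_N₂O) = √(36.46/44.01) = √0.8284 = 0.9102.
So the amount for N₂O is 0.327 × 0.9102 = 0.298 mol.

0.298 mol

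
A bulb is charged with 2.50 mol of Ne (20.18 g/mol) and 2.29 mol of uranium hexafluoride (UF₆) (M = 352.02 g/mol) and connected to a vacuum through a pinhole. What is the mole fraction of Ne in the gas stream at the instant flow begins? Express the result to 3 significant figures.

0.820

Each component's effusion rate ∝ (its partial pressure)·(1/√M) ∝ n_i/√M_i.
Mole fraction of Ne in the effusate = (n_Ne/√M_Ne) / (n_Ne/√M_Ne + n_UF₆/√M_UF₆)
= (2.50/√20.18) / (2.50/√20.18 + 2.29/√352.02) = 0.5565/(0.5565 + 0.1221) = 0.820.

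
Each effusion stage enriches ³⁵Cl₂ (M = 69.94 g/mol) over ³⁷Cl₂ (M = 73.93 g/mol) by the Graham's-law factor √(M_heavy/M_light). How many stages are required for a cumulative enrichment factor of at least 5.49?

62

Single-stage factor α = √(73.93/69.94), so ln α = ½ ln(1.05705) = 0.02774.
Need α^N ≥ 5.49 ⇒ N ≥ ln(5.49) / ln α = 1.703 / 0.02774 = 61.39.
Rounding up, N = 62 stages.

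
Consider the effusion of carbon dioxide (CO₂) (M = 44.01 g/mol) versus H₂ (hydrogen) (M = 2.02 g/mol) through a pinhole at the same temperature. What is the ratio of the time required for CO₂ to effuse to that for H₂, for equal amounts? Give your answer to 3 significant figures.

4.67

Using Graham's law: t_CO₂/t_H₂ = √(M_CO₂/M_H₂) = √(44.01/2.02) = √21.79 = 4.67.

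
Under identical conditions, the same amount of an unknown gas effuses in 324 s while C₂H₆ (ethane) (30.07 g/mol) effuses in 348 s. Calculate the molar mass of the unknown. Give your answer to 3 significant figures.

Since effusion rate ∝ 1/√M, t_X/t_C₂H₆ = √(M_X/M_C₂H₆).
324/348 = 0.9310 = √(M_X/30.07)
M_X = 30.07 × 0.9310² = 30.07 × 0.8668 = 26.1 g/mol

26.1 g/mol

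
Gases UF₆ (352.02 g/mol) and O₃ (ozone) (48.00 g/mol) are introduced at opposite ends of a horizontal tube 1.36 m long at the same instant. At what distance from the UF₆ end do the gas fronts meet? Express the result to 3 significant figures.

In equal time, each gas travels a distance ∝ its rate ∝ 1/√M, so d_UF₆/d_O₃ = √(M_O₃/M_UF₆) = √(48.00/352.02) = 0.3693.
With d_UF₆ + d_O₃ = 1.36 m, d_O₃ = 1.36/(1 + 0.3693) = 0.9932 m.
d_UF₆ = 1.36 − 0.9932 = 0.367 m.

0.367 m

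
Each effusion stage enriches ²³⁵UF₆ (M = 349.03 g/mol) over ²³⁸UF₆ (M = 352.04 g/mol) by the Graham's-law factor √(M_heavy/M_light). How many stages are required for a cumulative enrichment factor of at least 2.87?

246

Per stage α = (352.04/349.03)^(1/2) = 1.00862^0.5, giving ln α = 0.004293.
Need α^N ≥ 2.87 ⇒ N ≥ ln(2.87) / ln α = 1.054 / 0.004293 = 245.56.
Rounding up, N = 246 stages.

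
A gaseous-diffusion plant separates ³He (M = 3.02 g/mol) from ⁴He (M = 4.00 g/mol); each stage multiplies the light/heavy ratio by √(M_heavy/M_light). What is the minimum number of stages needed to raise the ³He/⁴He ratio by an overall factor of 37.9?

Per stage α = (4.00/3.02)^(1/2) = 1.32450^0.5, giving ln α = 0.1405.
Need α^N ≥ 37.9 ⇒ N ≥ ln(37.9) / ln α = 3.635 / 0.1405 = 25.87.
Rounding up, N = 26 stages.

26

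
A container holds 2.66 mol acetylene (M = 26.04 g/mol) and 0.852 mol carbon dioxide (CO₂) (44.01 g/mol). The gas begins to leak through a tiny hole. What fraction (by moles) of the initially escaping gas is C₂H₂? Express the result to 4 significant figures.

Rate_i ∝ x_i/√M_i (Graham's law weighted by mole fraction), so the effusate composition follows n_i/√M_i.
x_C₂H₂(eff) = (n_C₂H₂/√M_C₂H₂) / (n_C₂H₂/√M_C₂H₂ + n_CO₂/√M_CO₂)
= (2.66/√26.04) / (2.66/√26.04 + 0.852/√44.01) = 0.5213/(0.5213 + 0.1284) = 0.8023.

0.8023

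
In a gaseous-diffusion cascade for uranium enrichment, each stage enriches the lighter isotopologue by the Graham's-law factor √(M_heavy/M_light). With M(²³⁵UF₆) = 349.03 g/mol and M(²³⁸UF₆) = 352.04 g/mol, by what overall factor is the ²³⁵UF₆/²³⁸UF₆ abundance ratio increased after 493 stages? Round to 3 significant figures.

8.30

Each stage multiplies the ratio by α = √(352.04/349.03), so after 493 stages the overall factor is α^493 = (352.04/349.03)^(493/2).
= 1.00862^(493/2) = 8.30.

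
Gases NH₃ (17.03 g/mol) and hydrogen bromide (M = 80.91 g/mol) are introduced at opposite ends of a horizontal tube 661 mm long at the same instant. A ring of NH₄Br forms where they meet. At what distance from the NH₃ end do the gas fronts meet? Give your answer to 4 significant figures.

Graham's law gives d_NH₃/d_HBr = rate_NH₃/rate_HBr = √(M_HBr/M_NH₃) = √(80.91/17.03) = 2.180.
With d_NH₃ + d_HBr = 661 mm, d_HBr = 661/(1 + 2.180) = 207.9 mm.
d_NH₃ = 661 − 207.9 = 453.1 mm.

453.1 mm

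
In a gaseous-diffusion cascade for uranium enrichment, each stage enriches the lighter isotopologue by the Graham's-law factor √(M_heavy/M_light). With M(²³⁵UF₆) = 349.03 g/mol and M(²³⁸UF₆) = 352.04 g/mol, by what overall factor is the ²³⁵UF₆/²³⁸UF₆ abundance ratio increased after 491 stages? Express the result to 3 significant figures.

8.23

After 491 stages the ratio has grown by (√(352.04/349.03))^491 = (352.04/349.03)^(491/2).
= 1.00862^(491/2) = 8.23.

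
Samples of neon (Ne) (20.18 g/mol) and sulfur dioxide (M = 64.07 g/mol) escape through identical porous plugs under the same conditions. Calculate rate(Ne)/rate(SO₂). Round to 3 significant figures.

1.78

Since effusion rate ∝ 1/√M, rate_Ne/rate_SO₂ = √(M_SO₂/M_Ne) = √(64.07/20.18) = √3.175 = 1.78.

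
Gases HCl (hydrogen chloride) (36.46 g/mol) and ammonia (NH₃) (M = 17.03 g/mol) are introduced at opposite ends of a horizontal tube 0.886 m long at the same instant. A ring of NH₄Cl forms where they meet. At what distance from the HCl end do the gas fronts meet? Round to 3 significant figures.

0.360 m

Graham's law gives d_HCl/d_NH₃ = rate_HCl/rate_NH₃ = √(M_NH₃/M_HCl) = √(17.03/36.46) = 0.6834.
With d_HCl + d_NH₃ = 0.886 m, d_NH₃ = 0.886/(1 + 0.6834) = 0.5263 m.
d_HCl = 0.886 − 0.5263 = 0.360 m.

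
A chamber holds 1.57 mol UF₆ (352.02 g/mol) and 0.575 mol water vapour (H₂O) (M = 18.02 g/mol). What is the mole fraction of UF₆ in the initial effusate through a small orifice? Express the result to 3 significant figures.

0.382

Rate_i ∝ x_i/√M_i (Graham's law weighted by mole fraction), so the effusate composition follows n_i/√M_i.
Mole fraction of UF₆ in the effusate = (n_UF₆/√M_UF₆) / (n_UF₆/√M_UF₆ + n_H₂O/√M_H₂O)
= (1.57/√352.02) / (1.57/√352.02 + 0.575/√18.02) = 0.08368/(0.08368 + 0.1355) = 0.382.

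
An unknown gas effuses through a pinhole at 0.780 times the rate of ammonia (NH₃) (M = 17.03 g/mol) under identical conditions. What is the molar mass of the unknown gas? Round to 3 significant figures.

By Graham's law, rate_X/rate_NH₃ = √(M_NH₃/M_X).
0.780 = √(17.03/M_X)
M_X = 17.03 / 0.780² = 17.03 / 0.6084 = 28.0 g/mol

28.0 g/mol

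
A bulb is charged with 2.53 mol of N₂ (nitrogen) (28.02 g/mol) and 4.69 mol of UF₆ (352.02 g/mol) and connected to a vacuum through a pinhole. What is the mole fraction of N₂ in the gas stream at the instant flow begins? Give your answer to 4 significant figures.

0.6566

Rate_i ∝ x_i/√M_i (Graham's law weighted by mole fraction), so the effusate composition follows n_i/√M_i.
Mole fraction of N₂ in the effusate = (n_N₂/√M_N₂) / (n_N₂/√M_N₂ + n_UF₆/√M_UF₆)
= (2.53/√28.02) / (2.53/√28.02 + 4.69/√352.02) = 0.4780/(0.4780 + 0.2500) = 0.6566.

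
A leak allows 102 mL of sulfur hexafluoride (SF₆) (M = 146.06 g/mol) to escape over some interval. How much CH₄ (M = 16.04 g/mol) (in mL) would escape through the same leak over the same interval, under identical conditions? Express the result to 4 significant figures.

307.8 mL

From Graham's law, rate_CH₄/rate_SF₆ = √(M_SF₆/M_CH₄) = √(146.06/16.04) = √9.106 = 3.018.
So the volume for CH₄ is 102 × 3.018 = 307.8 mL.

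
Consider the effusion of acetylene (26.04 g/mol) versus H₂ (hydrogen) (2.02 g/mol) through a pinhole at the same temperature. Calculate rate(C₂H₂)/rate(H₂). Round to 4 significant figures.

Using Graham's law: rate_C₂H₂/rate_H₂ = √(M_H₂/M_C₂H₂) = √(2.02/26.04) = √0.07757 = 0.2785.

0.2785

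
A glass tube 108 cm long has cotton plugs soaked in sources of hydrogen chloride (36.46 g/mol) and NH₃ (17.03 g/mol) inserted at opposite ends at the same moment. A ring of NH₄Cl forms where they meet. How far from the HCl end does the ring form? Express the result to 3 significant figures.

Distances travelled in equal time are proportional to diffusion rates, so d_HCl/d_NH₃ = √(M_NH₃/M_HCl) = √(17.03/36.46) = 0.6834.
With d_HCl + d_NH₃ = 108 cm, d_NH₃ = 108/(1 + 0.6834) = 64.15 cm.
d_HCl = 108 − 64.15 = 43.8 cm.

43.8 cm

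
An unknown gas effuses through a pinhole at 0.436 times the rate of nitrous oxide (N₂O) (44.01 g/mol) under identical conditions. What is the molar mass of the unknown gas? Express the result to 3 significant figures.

Graham's law gives rate_X/rate_N₂O = √(M_N₂O/M_X).
0.436 = √(44.01/M_X)
M_X = 44.01 / 0.436² = 44.01 / 0.1901 = 232 g/mol

232 g/mol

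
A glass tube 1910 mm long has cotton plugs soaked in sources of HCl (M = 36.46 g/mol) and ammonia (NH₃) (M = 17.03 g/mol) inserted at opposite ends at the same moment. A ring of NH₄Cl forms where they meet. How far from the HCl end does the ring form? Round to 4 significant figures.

775.4 mm

Distances travelled in equal time are proportional to diffusion rates, so d_HCl/d_NH₃ = √(M_NH₃/M_HCl) = √(17.03/36.46) = 0.6834.
With d_HCl + d_NH₃ = 1910 mm, d_NH₃ = 1910/(1 + 0.6834) = 1135 mm.
d_HCl = 1910 − 1135 = 775.4 mm.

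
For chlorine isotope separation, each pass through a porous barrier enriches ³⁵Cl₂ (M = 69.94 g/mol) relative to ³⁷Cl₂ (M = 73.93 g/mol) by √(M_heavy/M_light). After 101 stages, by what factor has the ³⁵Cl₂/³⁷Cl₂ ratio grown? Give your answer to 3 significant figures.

The single-stage factor is √(M_heavy/M_light), so 101 stages give [√(73.93/69.94)]^101 = (73.93/69.94)^(101/2).
= 1.05705^(101/2) = 16.5.

16.5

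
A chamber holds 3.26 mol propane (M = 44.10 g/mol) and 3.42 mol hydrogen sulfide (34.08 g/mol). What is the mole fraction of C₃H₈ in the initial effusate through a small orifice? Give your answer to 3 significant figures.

Rate_i ∝ x_i/√M_i (Graham's law weighted by mole fraction), so the effusate composition follows n_i/√M_i.
x_C₃H₈(eff) = (n_C₃H₈/√M_C₃H₈) / (n_C₃H₈/√M_C₃H₈ + n_H₂S/√M_H₂S)
= (3.26/√44.10) / (3.26/√44.10 + 3.42/√34.08) = 0.4909/(0.4909 + 0.5858) = 0.456.

0.456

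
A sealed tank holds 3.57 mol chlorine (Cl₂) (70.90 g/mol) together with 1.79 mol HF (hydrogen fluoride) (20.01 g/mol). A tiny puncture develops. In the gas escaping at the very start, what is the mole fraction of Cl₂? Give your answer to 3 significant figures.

Each component's effusion rate ∝ (its partial pressure)·(1/√M) ∝ n_i/√M_i.
x_Cl₂(eff) = (n_Cl₂/√M_Cl₂) / (n_Cl₂/√M_Cl₂ + n_HF/√M_HF)
= (3.57/√70.90) / (3.57/√70.90 + 1.79/√20.01) = 0.4240/(0.4240 + 0.4002) = 0.514.

0.514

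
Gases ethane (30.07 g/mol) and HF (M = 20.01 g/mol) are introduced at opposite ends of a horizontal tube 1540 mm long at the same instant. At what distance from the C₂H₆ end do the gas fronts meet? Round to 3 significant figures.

692 mm

In equal time, each gas travels a distance ∝ its rate ∝ 1/√M, so d_C₂H₆/d_HF = √(M_HF/M_C₂H₆) = √(20.01/30.07) = 0.8157.
With d_C₂H₆ + d_HF = 1540 mm, d_HF = 1540/(1 + 0.8157) = 848.1 mm.
d_C₂H₆ = 1540 − 848.1 = 692 mm.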